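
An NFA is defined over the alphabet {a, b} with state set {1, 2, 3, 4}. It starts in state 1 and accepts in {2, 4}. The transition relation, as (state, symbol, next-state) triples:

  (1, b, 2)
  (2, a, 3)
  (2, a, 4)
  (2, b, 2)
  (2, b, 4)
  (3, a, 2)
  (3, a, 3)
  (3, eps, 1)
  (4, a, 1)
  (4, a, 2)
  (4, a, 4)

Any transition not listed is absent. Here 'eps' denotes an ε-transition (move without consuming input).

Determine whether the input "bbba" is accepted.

Yes

Start in {1}.
Read 'b': 1→{2}; now {2}.
Read 'b': 2→{2, 4}; now {2, 4}.
Read 'b': 2→{2, 4}, 4→∅; now {2, 4}.
Read 'a': 2→{3, 4}, 4→{1, 2, 4}; now {1, 2, 3, 4}.
The final set {1, 2, 3, 4} contains the accepting states 2, 4.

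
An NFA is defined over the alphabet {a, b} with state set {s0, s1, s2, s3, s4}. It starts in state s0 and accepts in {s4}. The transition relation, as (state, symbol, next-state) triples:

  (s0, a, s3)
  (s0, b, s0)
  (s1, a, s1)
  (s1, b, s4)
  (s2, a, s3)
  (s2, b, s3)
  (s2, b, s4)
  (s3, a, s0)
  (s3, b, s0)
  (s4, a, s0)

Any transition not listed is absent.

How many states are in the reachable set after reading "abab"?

Start in {s0}.
Read 'a': s0→{s3}; now {s3}.
Read 'b': s3→{s0}; now {s0}.
Read 'a': s0→{s3}; now {s3}.
Read 'b': s3→{s0}; now {s0}.
That set has 1 state.

1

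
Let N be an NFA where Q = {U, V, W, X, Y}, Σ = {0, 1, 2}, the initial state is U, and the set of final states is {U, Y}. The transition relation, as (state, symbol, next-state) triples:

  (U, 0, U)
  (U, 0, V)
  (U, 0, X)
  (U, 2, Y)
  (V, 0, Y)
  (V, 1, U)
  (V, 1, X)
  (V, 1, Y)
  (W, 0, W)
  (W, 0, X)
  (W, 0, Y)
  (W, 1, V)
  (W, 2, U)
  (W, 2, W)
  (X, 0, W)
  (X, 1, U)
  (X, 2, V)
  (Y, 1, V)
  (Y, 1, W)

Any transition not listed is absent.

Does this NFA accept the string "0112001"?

Yes

Start in {U}.
Read '0': {U} → {U, V, X}.
Read '1': {U, V, X} → {U, X, Y}.
Read '1': {U, X, Y} → {U, V, W}.
Read '2': {U, V, W} → {U, W, Y}.
Read '0': {U, W, Y} → {U, V, W, X, Y}.
Read '0': {U, V, W, X, Y} → {U, V, W, X, Y}.
Read '1': {U, V, W, X, Y} → {U, V, W, X, Y}.
The final set {U, V, W, X, Y} contains the accepting states U, Y.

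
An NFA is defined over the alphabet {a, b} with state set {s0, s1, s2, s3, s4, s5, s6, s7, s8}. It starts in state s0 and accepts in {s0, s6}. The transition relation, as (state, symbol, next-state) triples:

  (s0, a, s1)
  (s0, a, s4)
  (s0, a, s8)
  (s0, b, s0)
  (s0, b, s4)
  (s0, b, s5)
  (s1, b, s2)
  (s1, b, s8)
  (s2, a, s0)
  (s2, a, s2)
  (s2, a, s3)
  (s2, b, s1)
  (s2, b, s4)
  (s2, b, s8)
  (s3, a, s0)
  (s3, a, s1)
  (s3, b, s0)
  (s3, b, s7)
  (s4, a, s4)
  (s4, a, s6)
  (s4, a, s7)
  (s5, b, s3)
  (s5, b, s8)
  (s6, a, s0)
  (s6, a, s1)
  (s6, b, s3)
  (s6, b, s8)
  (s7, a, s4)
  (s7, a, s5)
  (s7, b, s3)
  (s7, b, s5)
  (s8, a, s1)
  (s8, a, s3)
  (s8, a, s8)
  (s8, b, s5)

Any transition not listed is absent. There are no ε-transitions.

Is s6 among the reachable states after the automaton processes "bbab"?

No

Start in {s0}.
Read 'b': {s0} → {s0, s4, s5}.
Read 'b': {s0, s4, s5} → {s0, s3, s4, s5, s8}.
Read 'a': {s0, s3, s4, s5, s8} → {s0, s1, s3, s4, s6, s7, s8}.
Read 'b': {s0, s1, s3, s4, s6, s7, s8} → {s0, s2, s3, s4, s5, s7, s8}.
State s6 is not in {s0, s2, s3, s4, s5, s7, s8}.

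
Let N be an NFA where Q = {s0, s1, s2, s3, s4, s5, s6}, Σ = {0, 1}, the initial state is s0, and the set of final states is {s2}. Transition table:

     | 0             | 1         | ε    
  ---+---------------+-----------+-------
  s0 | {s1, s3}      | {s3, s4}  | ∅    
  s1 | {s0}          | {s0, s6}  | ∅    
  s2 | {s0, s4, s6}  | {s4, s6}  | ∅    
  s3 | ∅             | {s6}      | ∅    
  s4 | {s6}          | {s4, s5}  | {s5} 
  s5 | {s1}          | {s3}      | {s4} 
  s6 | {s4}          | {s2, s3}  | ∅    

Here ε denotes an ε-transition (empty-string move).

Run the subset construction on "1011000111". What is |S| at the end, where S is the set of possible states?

Start in {s0}.
Read '1': {s0} → {s3, s4, s5}.
Read '0': {s3, s4, s5} → {s1, s6}.
Read '1': {s1, s6} → {s0, s2, s3, s6}.
Read '1': {s0, s2, s3, s6} → {s2, s3, s4, s5, s6}.
Read '0': {s2, s3, s4, s5, s6} → {s0, s1, s4, s5, s6}.
Read '0': {s0, s1, s4, s5, s6} → {s0, s1, s3, s4, s5, s6}.
Read '0': {s0, s1, s3, s4, s5, s6} → {s0, s1, s3, s4, s5, s6}.
Read '1': {s0, s1, s3, s4, s5, s6} → {s0, s2, s3, s4, s5, s6}.
Read '1': {s0, s2, s3, s4, s5, s6} → {s2, s3, s4, s5, s6}.
Read '1': {s2, s3, s4, s5, s6} → {s2, s3, s4, s5, s6}.
That set has 5 states.

5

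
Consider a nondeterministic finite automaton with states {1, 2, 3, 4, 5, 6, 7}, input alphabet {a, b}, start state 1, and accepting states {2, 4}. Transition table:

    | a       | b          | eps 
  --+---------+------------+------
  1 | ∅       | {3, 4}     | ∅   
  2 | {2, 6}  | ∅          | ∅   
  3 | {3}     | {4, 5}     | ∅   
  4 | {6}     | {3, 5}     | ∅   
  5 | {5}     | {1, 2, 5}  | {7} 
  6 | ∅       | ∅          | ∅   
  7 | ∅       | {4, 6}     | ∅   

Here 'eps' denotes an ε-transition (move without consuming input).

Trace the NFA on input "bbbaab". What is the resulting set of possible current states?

Start in {1}.
Read 'b': {1} → {3, 4}.
Read 'b': {3, 4} → {3, 4, 5, 7}.
Read 'b': {3, 4, 5, 7} → {1, 2, 3, 4, 5, 6, 7}.
Read 'a': {1, 2, 3, 4, 5, 6, 7} → {2, 3, 5, 6, 7}.
Read 'a': {2, 3, 5, 6, 7} → {2, 3, 5, 6, 7}.
Read 'b': {2, 3, 5, 6, 7} → {1, 2, 4, 5, 6, 7}.

{1, 2, 4, 5, 6, 7}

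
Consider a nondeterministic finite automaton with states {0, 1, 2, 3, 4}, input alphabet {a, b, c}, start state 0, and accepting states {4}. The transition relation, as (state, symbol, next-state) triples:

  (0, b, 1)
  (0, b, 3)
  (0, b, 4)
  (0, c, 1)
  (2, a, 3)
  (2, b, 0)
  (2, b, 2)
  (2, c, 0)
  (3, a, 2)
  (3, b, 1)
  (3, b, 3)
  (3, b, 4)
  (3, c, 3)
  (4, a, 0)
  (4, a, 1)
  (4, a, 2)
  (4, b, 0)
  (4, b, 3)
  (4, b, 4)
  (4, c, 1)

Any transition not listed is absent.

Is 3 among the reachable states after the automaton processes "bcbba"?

No

Start in {0}.
Read 'b': {0} → {1, 3, 4}.
Read 'c': {1, 3, 4} → {1, 3}.
Read 'b': {1, 3} → {1, 3, 4}.
Read 'b': {1, 3, 4} → {0, 1, 3, 4}.
Read 'a': {0, 1, 3, 4} → {0, 1, 2}.
State 3 is not in {0, 1, 2}.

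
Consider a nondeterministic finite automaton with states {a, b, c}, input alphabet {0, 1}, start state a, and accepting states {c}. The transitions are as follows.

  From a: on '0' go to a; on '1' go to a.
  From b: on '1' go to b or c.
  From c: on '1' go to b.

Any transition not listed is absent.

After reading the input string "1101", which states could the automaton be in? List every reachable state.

{a}

Start in {a}.
Read '1': a→{a}; now {a}.
Read '1': a→{a}; now {a}.
Read '0': a→{a}; now {a}.
Read '1': a→{a}; now {a}.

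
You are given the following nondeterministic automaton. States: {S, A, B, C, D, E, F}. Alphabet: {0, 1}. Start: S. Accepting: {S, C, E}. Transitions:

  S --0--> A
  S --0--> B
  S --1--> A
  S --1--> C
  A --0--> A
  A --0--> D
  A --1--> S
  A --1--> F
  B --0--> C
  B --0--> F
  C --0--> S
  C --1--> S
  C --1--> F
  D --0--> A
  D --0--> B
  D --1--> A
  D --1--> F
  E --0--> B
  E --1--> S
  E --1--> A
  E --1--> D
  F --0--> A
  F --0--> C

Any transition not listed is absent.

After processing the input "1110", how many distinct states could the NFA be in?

Start in {S}.
Read '1': {S} → {A, C}.
Read '1': {A, C} → {S, F}.
Read '1': {S, F} → {A, C}.
Read '0': {A, C} → {S, A, D}.
That set has 3 states.

3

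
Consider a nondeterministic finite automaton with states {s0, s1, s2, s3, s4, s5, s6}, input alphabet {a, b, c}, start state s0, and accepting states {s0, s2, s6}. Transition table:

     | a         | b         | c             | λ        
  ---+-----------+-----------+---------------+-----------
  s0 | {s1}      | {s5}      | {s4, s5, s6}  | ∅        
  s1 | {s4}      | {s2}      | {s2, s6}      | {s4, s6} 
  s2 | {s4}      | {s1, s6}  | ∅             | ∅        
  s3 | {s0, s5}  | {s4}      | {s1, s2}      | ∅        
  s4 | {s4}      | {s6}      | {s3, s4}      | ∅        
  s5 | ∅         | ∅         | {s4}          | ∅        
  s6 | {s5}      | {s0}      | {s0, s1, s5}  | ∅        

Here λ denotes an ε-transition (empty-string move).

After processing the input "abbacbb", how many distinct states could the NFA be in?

6

Start in {s0}.
Read 'a': s0→{s1}; union {s1}; ε-closure = {s1, s4, s6}.
Read 'b': s1→{s2}, s4→{s6}, s6→{s0}; now {s0, s2, s6}.
Read 'b': s0→{s5}, s2→{s1, s6}, s6→{s0}; union {s0, s1, s5, s6}; ε-closure = {s0, s1, s4, s5, s6}.
Read 'a': s0→{s1}, s1→{s4}, s4→{s4}, s5→∅, s6→{s5}; union {s1, s4, s5}; ε-closure = {s1, s4, s5, s6}.
Read 'c': s1→{s2, s6}, s4→{s3, s4}, s5→{s4}, s6→{s0, s1, s5}; now {s0, s1, s2, s3, s4, s5, s6}.
Read 'b': s0→{s5}, s1→{s2}, s2→{s1, s6}, s3→{s4}, s4→{s6}, s5→∅, s6→{s0}; now {s0, s1, s2, s4, s5, s6}.
Read 'b': s0→{s5}, s1→{s2}, s2→{s1, s6}, s4→{s6}, s5→∅, s6→{s0}; union {s0, s1, s2, s5, s6}; ε-closure = {s0, s1, s2, s4, s5, s6}.
That set has 6 states.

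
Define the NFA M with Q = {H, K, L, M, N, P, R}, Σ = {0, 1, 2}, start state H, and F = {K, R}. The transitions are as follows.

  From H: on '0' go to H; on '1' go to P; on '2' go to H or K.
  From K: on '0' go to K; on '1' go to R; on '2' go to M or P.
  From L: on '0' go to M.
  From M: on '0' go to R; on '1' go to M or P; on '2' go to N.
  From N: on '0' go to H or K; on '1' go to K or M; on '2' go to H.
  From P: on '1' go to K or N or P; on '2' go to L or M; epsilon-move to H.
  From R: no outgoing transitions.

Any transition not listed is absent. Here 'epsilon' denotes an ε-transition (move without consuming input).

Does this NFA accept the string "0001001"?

Start in {H}.
Read '0': H→{H}; now {H}.
Read '0': H→{H}; now {H}.
Read '0': H→{H}; now {H}.
Read '1': H→{P}; union {P}; ε-closure = {H, P}.
Read '0': H→{H}, P→∅; now {H}.
Read '0': H→{H}; now {H}.
Read '1': H→{P}; union {P}; ε-closure = {H, P}.
The final set {H, P} contains no accepting state.

No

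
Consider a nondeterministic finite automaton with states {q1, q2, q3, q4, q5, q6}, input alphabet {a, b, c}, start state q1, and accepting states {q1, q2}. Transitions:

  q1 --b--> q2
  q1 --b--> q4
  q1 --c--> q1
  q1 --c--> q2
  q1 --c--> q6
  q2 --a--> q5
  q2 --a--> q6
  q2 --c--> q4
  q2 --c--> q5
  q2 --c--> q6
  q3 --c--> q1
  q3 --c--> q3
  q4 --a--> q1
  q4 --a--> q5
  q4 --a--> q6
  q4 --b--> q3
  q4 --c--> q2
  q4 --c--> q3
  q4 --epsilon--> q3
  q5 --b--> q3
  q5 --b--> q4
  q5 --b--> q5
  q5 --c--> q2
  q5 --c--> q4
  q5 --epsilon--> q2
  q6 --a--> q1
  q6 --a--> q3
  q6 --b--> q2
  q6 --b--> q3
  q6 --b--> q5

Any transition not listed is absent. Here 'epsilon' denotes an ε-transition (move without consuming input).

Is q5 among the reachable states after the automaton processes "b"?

Start in {q1}.
Read 'b': q1→{q2, q4}; union {q2, q4}; ε-closure = {q2, q3, q4}.
State q5 is not in {q2, q3, q4}.

No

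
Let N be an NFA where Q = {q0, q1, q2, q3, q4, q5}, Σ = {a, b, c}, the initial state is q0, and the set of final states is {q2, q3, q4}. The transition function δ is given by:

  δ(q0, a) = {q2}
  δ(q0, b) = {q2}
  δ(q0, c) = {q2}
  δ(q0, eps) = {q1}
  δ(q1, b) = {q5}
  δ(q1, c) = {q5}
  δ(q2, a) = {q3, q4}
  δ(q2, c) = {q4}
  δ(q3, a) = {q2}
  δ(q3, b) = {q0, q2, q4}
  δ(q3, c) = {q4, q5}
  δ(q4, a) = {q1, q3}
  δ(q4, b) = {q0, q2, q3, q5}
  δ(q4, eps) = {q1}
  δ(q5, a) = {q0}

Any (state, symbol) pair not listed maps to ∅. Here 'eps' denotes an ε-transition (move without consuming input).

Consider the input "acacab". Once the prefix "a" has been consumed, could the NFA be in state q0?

No

Start: ε-closure({q0}) = {q0, q1}.
Read 'a': {q0, q1} → {q2}.
State q0 is not in {q2}.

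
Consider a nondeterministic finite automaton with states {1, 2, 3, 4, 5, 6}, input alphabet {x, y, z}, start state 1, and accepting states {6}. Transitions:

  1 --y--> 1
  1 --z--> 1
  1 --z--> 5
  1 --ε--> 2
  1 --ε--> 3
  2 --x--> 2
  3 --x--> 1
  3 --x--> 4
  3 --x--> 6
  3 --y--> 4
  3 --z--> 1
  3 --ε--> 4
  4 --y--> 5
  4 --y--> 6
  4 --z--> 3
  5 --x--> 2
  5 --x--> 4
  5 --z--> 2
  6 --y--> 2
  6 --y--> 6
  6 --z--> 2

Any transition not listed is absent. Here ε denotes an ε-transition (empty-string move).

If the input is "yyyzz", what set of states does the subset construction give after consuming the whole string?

{1, 2, 3, 4, 5}

Start: ε-closure({1}) = {1, 2, 3, 4}.
Read 'y': {1, 2, 3, 4} → {1, 2, 3, 4, 5, 6}.
Read 'y': {1, 2, 3, 4, 5, 6} → {1, 2, 3, 4, 5, 6}.
Read 'y': {1, 2, 3, 4, 5, 6} → {1, 2, 3, 4, 5, 6}.
Read 'z': {1, 2, 3, 4, 5, 6} → {1, 2, 3, 4, 5}.
Read 'z': {1, 2, 3, 4, 5} → {1, 2, 3, 4, 5}.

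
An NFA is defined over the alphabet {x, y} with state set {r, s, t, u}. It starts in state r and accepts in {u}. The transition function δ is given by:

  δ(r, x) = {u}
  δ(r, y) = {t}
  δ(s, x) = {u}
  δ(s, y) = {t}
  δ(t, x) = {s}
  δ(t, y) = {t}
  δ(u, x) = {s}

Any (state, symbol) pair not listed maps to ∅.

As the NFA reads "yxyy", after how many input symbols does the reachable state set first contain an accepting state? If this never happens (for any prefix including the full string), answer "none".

Start in {r}.
Read 'y': r→{t}; now {t}.
Read 'x': t→{s}; now {s}.
Read 'y': s→{t}; now {t}.
Read 'y': t→{t}; now {t}.
No reachable set along the way intersects F.

none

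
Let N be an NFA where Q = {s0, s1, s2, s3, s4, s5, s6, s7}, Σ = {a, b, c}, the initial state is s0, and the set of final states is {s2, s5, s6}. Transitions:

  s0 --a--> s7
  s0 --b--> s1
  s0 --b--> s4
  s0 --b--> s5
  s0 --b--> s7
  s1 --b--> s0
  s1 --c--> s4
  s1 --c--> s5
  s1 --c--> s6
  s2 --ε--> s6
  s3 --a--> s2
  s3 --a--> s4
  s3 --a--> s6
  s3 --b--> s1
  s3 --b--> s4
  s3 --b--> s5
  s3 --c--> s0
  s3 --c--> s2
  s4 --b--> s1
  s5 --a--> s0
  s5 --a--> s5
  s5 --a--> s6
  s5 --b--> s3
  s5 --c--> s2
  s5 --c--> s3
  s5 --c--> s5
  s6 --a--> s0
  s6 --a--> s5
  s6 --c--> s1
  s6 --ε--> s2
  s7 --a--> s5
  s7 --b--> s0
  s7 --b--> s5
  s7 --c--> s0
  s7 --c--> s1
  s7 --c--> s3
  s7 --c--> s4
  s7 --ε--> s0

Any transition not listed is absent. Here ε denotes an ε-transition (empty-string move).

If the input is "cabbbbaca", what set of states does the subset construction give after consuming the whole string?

Start in {s0}.
Read 'c': {s0} → ∅.
The set is empty and remains empty for the remaining 8 symbols.

∅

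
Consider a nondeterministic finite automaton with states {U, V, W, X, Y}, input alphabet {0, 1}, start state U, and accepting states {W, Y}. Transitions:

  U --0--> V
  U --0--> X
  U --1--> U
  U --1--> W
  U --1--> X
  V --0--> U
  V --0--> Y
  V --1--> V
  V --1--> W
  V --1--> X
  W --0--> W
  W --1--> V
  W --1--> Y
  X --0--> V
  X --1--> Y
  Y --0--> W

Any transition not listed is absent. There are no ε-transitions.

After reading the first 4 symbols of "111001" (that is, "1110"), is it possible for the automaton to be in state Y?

Start in {U}.
Read '1': U→{U, W, X}; now {U, W, X}.
Read '1': U→{U, W, X}, W→{V, Y}, X→{Y}; now {U, V, W, X, Y}.
Read '1': U→{U, W, X}, V→{V, W, X}, W→{V, Y}, X→{Y}, Y→∅; now {U, V, W, X, Y}.
Read '0': U→{V, X}, V→{U, Y}, W→{W}, X→{V}, Y→{W}; now {U, V, W, X, Y}.
State Y is in {U, V, W, X, Y}.

Yes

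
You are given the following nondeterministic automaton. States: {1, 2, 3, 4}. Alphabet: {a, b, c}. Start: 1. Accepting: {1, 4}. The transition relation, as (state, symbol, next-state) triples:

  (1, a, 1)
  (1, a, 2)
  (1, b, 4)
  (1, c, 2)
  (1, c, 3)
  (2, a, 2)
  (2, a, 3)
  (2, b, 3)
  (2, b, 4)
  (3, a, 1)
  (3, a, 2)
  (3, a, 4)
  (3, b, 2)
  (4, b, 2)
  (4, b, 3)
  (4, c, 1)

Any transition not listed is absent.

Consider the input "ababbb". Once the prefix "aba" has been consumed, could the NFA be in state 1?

Start in {1}.
Read 'a': {1} → {1, 2}.
Read 'b': {1, 2} → {3, 4}.
Read 'a': {3, 4} → {1, 2, 4}.
State 1 is in {1, 2, 4}.

Yes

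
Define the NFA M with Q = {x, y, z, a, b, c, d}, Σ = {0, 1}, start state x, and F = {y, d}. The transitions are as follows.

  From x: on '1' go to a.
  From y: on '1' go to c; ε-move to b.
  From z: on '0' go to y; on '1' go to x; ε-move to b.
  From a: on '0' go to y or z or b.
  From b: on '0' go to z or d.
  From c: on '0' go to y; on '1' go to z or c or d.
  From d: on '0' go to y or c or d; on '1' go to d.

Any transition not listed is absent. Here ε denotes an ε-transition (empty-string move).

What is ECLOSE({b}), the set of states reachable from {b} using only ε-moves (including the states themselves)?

Begin with {b}.
No ε-moves leave this set, so the closure equals the set itself.

{b}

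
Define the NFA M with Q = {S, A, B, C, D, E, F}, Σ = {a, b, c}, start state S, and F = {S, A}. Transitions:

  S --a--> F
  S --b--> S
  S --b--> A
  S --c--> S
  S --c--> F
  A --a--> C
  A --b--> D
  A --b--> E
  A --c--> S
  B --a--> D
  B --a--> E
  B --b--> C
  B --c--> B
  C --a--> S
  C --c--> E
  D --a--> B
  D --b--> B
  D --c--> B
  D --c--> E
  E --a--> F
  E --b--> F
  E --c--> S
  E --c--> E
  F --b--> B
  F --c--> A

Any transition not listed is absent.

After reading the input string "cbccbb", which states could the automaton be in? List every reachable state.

{S, A, B, C, D, E, F}

Start in {S}.
Read 'c': {S} → {S, F}.
Read 'b': {S, F} → {S, A, B}.
Read 'c': {S, A, B} → {S, B, F}.
Read 'c': {S, B, F} → {S, A, B, F}.
Read 'b': {S, A, B, F} → {S, A, B, C, D, E}.
Read 'b': {S, A, B, C, D, E} → {S, A, B, C, D, E, F}.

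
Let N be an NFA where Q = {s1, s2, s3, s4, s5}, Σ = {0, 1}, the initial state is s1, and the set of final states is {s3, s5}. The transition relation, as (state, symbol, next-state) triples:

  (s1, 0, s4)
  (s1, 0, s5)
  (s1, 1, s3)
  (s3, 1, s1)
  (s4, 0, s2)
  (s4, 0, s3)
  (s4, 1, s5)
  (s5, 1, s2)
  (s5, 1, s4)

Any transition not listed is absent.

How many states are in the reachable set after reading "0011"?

Start in {s1}.
Read '0': s1→{s4, s5}; now {s4, s5}.
Read '0': s4→{s2, s3}, s5→∅; now {s2, s3}.
Read '1': s2→∅, s3→{s1}; now {s1}.
Read '1': s1→{s3}; now {s3}.
That set has 1 state.

1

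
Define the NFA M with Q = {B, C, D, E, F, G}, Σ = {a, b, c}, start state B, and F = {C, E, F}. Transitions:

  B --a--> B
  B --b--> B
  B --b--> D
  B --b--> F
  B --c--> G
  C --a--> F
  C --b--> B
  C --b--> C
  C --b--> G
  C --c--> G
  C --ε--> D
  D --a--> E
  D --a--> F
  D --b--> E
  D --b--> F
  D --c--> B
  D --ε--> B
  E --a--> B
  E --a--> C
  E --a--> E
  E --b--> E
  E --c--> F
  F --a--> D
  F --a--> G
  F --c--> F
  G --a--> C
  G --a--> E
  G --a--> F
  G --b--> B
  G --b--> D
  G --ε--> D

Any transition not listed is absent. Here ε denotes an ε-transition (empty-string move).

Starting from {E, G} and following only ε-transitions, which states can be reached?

{B, D, E, G}

Begin with {E, G}.
ε-move G → D; add D.
ε-move D → B; add B.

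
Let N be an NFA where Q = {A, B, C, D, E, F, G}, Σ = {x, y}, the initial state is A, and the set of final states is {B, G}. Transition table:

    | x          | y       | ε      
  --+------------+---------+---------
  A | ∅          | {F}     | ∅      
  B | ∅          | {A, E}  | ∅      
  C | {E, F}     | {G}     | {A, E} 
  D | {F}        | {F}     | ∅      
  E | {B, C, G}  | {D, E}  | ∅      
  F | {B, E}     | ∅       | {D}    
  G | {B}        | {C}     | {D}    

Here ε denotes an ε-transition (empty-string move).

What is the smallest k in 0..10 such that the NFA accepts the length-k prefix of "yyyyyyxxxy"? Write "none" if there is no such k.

7

Start in {A}.
Read 'y': {A} → {D, F}.
Read 'y': {D, F} → {D, F}.
Read 'y': {D, F} → {D, F}.
Read 'y': {D, F} → {D, F}.
Read 'y': {D, F} → {D, F}.
Read 'y': {D, F} → {D, F}.
Read 'x': {D, F} → {B, D, E, F}.
None of the earlier sets intersect F, but {B, D, E, F} does.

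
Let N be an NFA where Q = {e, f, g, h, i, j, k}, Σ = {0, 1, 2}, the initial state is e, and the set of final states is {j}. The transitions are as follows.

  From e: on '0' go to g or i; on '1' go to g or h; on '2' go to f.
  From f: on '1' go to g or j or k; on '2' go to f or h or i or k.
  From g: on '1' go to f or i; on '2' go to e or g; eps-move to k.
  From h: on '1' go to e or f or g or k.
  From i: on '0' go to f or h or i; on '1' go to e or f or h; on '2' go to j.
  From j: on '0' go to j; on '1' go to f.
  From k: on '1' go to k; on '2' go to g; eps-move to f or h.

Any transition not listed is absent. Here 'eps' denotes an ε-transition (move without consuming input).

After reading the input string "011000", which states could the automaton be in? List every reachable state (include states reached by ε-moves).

{f, h, i, j}

Start in {e}.
Read '0': {e} → {f, g, h, i, k}.
Read '1': {f, g, h, i, k} → {e, f, g, h, i, j, k}.
Read '1': {e, f, g, h, i, j, k} → {e, f, g, h, i, j, k}.
Read '0': {e, f, g, h, i, j, k} → {f, g, h, i, j, k}.
Read '0': {f, g, h, i, j, k} → {f, h, i, j}.
Read '0': {f, h, i, j} → {f, h, i, j}.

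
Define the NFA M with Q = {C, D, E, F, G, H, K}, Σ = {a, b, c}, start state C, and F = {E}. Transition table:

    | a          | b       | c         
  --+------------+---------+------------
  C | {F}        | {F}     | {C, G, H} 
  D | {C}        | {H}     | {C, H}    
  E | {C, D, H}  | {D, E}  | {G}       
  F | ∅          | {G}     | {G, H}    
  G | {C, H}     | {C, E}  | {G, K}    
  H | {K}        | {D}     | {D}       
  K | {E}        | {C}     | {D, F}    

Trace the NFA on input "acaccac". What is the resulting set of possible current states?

{C, D, F, G, H}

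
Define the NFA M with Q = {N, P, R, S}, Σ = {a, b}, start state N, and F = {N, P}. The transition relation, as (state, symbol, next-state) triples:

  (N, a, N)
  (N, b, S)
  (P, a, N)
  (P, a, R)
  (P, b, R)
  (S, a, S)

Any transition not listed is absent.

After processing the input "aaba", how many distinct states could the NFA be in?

Start in {N}.
Read 'a': {N} → {N}.
Read 'a': {N} → {N}.
Read 'b': {N} → {S}.
Read 'a': {S} → {S}.
That set has 1 state.

1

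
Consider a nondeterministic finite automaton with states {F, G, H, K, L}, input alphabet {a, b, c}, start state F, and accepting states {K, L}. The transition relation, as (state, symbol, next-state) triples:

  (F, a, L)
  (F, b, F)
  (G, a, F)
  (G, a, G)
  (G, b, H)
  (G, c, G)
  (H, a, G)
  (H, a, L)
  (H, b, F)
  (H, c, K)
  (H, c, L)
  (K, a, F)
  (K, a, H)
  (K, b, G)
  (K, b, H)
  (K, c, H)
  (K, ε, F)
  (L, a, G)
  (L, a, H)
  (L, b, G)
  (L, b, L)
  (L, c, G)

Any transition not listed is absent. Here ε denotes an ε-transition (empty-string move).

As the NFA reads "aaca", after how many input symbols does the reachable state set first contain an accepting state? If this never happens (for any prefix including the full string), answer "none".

Start in {F}.
Read 'a': F→{L}; now {L}.
None of the earlier sets intersect F, but {L} does.

1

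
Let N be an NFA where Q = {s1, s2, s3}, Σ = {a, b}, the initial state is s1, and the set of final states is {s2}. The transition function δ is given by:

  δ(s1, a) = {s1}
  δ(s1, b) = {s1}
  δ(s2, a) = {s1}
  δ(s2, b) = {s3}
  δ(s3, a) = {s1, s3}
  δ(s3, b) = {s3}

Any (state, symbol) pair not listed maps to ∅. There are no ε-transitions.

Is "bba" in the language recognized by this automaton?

Start in {s1}.
Read 'b': {s1} → {s1}.
Read 'b': {s1} → {s1}.
Read 'a': {s1} → {s1}.
The final set {s1} contains no accepting state.

No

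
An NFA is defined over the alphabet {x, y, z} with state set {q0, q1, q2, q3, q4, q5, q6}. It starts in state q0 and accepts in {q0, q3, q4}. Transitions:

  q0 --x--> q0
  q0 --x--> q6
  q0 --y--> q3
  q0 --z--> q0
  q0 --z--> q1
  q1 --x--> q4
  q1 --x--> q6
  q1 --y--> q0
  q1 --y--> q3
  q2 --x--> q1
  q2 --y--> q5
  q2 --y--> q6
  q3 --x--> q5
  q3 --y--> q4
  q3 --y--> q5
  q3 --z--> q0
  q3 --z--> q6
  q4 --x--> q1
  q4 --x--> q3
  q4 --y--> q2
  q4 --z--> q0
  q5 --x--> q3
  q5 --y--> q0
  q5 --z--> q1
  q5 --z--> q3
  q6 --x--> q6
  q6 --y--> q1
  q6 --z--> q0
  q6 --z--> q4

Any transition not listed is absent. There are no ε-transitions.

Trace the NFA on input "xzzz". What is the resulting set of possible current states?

Start in {q0}.
Read 'x': q0→{q0, q6}; now {q0, q6}.
Read 'z': q0→{q0, q1}, q6→{q0, q4}; now {q0, q1, q4}.
Read 'z': q0→{q0, q1}, q1→∅, q4→{q0}; now {q0, q1}.
Read 'z': q0→{q0, q1}, q1→∅; now {q0, q1}.

{q0, q1}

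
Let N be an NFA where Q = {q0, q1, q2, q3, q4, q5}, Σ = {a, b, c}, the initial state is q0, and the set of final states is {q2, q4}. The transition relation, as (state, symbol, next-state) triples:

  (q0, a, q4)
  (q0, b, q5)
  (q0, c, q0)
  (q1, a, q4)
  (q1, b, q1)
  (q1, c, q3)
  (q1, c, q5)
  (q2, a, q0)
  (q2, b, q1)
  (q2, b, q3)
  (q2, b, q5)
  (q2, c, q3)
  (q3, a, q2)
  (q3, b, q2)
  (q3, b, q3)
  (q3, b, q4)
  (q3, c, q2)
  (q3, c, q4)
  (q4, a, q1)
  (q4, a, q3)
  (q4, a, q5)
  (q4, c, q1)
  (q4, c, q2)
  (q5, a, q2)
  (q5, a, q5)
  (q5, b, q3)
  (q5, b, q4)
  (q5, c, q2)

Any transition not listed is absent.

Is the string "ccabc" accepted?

No

Start in {q0}.
Read 'c': q0→{q0}; now {q0}.
Read 'c': q0→{q0}; now {q0}.
Read 'a': q0→{q4}; now {q4}.
Read 'b': q4→∅; now ∅.
The set is empty and remains empty for the remaining 1 symbol.
The final set ∅ contains no accepting state.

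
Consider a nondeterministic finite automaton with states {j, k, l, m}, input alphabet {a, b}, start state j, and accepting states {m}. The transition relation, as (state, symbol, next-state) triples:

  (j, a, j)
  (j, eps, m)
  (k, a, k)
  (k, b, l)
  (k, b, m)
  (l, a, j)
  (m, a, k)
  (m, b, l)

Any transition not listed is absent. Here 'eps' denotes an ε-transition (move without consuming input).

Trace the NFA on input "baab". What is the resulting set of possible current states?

Start: ε-closure({j}) = {j, m}.
Read 'b': j→∅, m→{l}; now {l}.
Read 'a': l→{j}; union {j}; ε-closure = {j, m}.
Read 'a': j→{j}, m→{k}; union {j, k}; ε-closure = {j, k, m}.
Read 'b': j→∅, k→{l, m}, m→{l}; now {l, m}.

{l, m}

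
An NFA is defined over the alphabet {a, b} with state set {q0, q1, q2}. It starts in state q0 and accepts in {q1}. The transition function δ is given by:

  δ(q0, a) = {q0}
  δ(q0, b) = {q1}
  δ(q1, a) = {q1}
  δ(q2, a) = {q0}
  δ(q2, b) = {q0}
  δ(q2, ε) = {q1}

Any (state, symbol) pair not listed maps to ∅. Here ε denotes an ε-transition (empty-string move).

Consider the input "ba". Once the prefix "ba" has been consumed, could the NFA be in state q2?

Start in {q0}.
Read 'b': {q0} → {q1}.
Read 'a': {q1} → {q1}.
State q2 is not in {q1}.

No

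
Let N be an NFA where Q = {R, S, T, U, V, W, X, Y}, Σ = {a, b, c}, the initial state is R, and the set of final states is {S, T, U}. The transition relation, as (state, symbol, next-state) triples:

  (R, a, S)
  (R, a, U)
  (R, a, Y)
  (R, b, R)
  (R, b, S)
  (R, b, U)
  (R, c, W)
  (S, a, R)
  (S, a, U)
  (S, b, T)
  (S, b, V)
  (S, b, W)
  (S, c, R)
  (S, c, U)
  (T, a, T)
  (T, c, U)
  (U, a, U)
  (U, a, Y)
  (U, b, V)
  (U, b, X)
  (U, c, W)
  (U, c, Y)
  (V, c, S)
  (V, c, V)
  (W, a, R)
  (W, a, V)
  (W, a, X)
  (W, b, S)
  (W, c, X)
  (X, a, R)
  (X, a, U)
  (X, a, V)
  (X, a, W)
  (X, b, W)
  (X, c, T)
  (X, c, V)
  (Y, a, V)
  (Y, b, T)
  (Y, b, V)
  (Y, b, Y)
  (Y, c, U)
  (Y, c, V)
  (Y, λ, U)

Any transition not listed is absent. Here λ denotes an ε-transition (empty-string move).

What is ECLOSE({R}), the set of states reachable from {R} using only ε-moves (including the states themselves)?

{R}

Begin with {R}.
No ε-moves leave this set, so the closure equals the set itself.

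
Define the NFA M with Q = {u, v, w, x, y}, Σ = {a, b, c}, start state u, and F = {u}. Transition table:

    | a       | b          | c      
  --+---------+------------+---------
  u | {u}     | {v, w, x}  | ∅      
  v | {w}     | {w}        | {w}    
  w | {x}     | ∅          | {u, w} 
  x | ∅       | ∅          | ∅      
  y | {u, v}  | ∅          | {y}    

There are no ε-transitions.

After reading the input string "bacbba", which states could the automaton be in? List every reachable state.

Start in {u}.
Read 'b': u→{v, w, x}; now {v, w, x}.
Read 'a': v→{w}, w→{x}, x→∅; now {w, x}.
Read 'c': w→{u, w}, x→∅; now {u, w}.
Read 'b': u→{v, w, x}, w→∅; now {v, w, x}.
Read 'b': v→{w}, w→∅, x→∅; now {w}.
Read 'a': w→{x}; now {x}.

{x}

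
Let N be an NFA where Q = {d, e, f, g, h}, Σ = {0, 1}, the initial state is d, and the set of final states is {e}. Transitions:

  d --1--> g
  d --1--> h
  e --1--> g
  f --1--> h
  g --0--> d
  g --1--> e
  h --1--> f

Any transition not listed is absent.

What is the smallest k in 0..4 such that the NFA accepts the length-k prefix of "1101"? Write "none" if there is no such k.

Start in {d}.
Read '1': {d} → {g, h}.
Read '1': {g, h} → {e, f}.
None of the earlier sets intersect F, but {e, f} does.

2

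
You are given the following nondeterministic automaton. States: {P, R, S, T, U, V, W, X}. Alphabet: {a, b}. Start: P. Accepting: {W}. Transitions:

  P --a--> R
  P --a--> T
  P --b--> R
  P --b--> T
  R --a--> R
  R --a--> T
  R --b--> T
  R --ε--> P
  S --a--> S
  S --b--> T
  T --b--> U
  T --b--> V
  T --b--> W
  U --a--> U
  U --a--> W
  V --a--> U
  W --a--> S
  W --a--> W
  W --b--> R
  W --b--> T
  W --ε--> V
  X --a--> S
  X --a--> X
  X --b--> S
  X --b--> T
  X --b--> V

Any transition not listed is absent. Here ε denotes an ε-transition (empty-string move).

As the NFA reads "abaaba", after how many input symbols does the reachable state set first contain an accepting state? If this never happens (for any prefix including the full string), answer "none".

2

Start in {P}.
Read 'a': P→{R, T}; union {R, T}; ε-closure = {P, R, T}.
Read 'b': P→{R, T}, R→{T}, T→{U, V, W}; union {R, T, U, V, W}; ε-closure = {P, R, T, U, V, W}.
None of the earlier sets intersect F, but {P, R, T, U, V, W} does.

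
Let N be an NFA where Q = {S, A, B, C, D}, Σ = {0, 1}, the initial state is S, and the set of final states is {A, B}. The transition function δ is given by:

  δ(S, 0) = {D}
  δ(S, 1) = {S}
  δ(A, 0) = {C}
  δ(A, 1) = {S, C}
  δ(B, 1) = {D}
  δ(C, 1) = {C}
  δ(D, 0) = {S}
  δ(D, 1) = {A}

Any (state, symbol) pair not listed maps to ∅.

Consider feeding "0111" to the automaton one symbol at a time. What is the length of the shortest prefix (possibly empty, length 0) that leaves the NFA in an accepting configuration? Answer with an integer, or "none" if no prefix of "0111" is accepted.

2

Start in {S}.
Read '0': S→{D}; now {D}.
Read '1': D→{A}; now {A}.
None of the earlier sets intersect F, but {A} does.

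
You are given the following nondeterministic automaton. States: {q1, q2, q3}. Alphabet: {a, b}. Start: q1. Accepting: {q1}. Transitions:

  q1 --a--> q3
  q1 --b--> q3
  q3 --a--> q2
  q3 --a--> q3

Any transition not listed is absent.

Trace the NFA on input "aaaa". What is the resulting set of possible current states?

Start in {q1}.
Read 'a': q1→{q3}; now {q3}.
Read 'a': q3→{q2, q3}; now {q2, q3}.
Read 'a': q2→∅, q3→{q2, q3}; now {q2, q3}.
Read 'a': q2→∅, q3→{q2, q3}; now {q2, q3}.

{q2, q3}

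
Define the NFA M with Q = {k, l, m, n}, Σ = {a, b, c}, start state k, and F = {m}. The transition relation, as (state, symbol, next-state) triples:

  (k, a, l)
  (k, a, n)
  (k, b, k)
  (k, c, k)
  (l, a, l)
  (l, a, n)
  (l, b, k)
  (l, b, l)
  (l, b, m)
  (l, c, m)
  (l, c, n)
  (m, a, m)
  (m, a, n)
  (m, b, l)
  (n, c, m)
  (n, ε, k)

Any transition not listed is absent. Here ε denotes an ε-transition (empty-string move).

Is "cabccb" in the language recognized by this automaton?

No

Start in {k}.
Read 'c': k→{k}; now {k}.
Read 'a': k→{l, n}; union {l, n}; ε-closure = {k, l, n}.
Read 'b': k→{k}, l→{k, l, m}, n→∅; now {k, l, m}.
Read 'c': k→{k}, l→{m, n}, m→∅; now {k, m, n}.
Read 'c': k→{k}, m→∅, n→{m}; now {k, m}.
Read 'b': k→{k}, m→{l}; now {k, l}.
The final set {k, l} contains no accepting state.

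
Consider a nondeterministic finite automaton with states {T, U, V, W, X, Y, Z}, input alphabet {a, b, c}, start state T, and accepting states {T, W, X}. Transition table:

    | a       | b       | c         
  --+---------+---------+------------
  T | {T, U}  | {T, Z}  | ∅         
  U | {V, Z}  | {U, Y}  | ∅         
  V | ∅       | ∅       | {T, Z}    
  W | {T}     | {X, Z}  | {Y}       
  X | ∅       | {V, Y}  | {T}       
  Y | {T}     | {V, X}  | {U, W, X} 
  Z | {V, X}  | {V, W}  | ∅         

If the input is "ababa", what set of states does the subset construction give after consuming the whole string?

{T, U, V, X, Z}

Start in {T}.
Read 'a': {T} → {T, U}.
Read 'b': {T, U} → {T, U, Y, Z}.
Read 'a': {T, U, Y, Z} → {T, U, V, X, Z}.
Read 'b': {T, U, V, X, Z} → {T, U, V, W, Y, Z}.
Read 'a': {T, U, V, W, Y, Z} → {T, U, V, X, Z}.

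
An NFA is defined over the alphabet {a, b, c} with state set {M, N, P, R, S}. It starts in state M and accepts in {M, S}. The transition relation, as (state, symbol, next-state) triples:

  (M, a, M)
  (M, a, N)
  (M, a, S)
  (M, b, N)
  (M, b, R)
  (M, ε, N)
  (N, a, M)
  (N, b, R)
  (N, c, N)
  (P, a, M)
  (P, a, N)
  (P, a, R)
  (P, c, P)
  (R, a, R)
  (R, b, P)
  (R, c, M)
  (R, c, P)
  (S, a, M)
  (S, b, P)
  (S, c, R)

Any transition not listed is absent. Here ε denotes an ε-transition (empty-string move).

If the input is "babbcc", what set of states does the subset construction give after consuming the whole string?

{N, P}

Start: ε-closure({M}) = {M, N}.
Read 'b': {M, N} → {N, R}.
Read 'a': {N, R} → {M, N, R}.
Read 'b': {M, N, R} → {N, P, R}.
Read 'b': {N, P, R} → {P, R}.
Read 'c': {P, R} → {M, N, P}.
Read 'c': {M, N, P} → {N, P}.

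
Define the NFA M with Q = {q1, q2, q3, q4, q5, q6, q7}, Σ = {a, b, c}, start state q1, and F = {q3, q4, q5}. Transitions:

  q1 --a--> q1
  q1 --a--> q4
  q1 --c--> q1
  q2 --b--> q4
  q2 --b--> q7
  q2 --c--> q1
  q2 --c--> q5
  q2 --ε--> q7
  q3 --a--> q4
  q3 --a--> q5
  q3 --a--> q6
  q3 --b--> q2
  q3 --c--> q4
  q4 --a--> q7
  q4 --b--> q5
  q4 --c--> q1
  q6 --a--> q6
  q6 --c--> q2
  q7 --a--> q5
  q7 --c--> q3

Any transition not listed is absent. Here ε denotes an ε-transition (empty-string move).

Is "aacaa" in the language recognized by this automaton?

Start in {q1}.
Read 'a': {q1} → {q1, q4}.
Read 'a': {q1, q4} → {q1, q4, q7}.
Read 'c': {q1, q4, q7} → {q1, q3}.
Read 'a': {q1, q3} → {q1, q4, q5, q6}.
Read 'a': {q1, q4, q5, q6} → {q1, q4, q6, q7}.
The final set {q1, q4, q6, q7} contains the accepting state q4.

Yes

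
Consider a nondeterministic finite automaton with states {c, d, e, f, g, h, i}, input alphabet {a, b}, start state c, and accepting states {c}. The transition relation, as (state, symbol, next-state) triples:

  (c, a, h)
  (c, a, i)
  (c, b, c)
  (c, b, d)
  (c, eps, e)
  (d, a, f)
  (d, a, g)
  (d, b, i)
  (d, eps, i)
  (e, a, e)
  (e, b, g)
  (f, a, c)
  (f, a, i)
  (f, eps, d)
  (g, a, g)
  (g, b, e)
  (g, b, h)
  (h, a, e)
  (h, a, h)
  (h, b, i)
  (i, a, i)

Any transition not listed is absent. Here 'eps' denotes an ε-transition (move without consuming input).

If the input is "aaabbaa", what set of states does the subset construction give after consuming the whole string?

{e, h}

Start: ε-closure({c}) = {c, e}.
Read 'a': {c, e} → {e, h, i}.
Read 'a': {e, h, i} → {e, h, i}.
Read 'a': {e, h, i} → {e, h, i}.
Read 'b': {e, h, i} → {g, i}.
Read 'b': {g, i} → {e, h}.
Read 'a': {e, h} → {e, h}.
Read 'a': {e, h} → {e, h}.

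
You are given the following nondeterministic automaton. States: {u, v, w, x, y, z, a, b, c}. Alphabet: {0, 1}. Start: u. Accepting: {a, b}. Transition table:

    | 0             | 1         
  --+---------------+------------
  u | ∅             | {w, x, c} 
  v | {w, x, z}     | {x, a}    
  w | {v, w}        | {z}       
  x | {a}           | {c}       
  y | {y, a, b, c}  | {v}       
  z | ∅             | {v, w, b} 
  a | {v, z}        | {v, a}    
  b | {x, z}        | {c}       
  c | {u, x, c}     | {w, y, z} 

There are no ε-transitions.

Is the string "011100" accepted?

Start in {u}.
Read '0': u→∅; now ∅.
The set is empty and remains empty for the remaining 5 symbols.
The final set ∅ contains no accepting state.

No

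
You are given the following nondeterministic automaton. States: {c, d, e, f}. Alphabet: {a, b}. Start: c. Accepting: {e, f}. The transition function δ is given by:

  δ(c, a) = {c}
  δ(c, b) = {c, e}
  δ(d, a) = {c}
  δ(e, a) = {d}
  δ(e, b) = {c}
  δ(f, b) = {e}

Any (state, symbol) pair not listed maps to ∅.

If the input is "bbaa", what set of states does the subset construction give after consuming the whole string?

{c}

Start in {c}.
Read 'b': c→{c, e}; now {c, e}.
Read 'b': c→{c, e}, e→{c}; now {c, e}.
Read 'a': c→{c}, e→{d}; now {c, d}.
Read 'a': c→{c}, d→{c}; now {c}.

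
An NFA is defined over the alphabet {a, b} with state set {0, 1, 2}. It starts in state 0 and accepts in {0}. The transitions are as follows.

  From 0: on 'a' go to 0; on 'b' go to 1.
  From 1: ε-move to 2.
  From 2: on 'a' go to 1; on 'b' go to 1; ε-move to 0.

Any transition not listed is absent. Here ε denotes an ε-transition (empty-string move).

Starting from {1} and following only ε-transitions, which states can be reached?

Begin with {1}.
ε-move 1 → 2; add 2.
ε-move 2 → 0; add 0.

{0, 1, 2}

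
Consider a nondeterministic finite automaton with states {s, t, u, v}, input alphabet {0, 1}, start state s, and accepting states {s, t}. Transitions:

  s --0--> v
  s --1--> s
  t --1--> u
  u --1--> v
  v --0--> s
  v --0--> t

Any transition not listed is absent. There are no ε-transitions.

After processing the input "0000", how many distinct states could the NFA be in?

Start in {s}.
Read '0': {s} → {v}.
Read '0': {v} → {s, t}.
Read '0': {s, t} → {v}.
Read '0': {v} → {s, t}.
That set has 2 states.

2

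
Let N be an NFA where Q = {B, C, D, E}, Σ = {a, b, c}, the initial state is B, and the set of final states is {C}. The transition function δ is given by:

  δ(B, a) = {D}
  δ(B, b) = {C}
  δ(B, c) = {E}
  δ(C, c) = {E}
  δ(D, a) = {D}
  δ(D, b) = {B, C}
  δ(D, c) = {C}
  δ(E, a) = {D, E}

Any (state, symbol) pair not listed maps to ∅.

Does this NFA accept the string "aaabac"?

Start in {B}.
Read 'a': {B} → {D}.
Read 'a': {D} → {D}.
Read 'a': {D} → {D}.
Read 'b': {D} → {B, C}.
Read 'a': {B, C} → {D}.
Read 'c': {D} → {C}.
The final set {C} contains the accepting state C.

Yes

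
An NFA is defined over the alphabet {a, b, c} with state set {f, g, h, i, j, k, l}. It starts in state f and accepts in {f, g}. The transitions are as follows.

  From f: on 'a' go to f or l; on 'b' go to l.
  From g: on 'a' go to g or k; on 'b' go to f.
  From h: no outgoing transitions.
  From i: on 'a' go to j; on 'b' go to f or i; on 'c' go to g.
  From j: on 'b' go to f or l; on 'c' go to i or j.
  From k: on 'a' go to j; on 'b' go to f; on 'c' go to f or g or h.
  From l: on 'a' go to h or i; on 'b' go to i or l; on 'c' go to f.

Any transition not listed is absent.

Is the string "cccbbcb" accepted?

No

Start in {f}.
Read 'c': {f} → ∅.
The set is empty and remains empty for the remaining 6 symbols.
The final set ∅ contains no accepting state.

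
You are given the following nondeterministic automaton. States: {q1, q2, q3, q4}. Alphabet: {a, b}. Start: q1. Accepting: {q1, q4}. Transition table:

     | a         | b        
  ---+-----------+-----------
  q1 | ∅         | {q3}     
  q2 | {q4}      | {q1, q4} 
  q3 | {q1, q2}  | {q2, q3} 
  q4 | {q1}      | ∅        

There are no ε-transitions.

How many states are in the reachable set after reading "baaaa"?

Start in {q1}.
Read 'b': {q1} → {q3}.
Read 'a': {q3} → {q1, q2}.
Read 'a': {q1, q2} → {q4}.
Read 'a': {q4} → {q1}.
Read 'a': {q1} → ∅.
That set has 0 states.

0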